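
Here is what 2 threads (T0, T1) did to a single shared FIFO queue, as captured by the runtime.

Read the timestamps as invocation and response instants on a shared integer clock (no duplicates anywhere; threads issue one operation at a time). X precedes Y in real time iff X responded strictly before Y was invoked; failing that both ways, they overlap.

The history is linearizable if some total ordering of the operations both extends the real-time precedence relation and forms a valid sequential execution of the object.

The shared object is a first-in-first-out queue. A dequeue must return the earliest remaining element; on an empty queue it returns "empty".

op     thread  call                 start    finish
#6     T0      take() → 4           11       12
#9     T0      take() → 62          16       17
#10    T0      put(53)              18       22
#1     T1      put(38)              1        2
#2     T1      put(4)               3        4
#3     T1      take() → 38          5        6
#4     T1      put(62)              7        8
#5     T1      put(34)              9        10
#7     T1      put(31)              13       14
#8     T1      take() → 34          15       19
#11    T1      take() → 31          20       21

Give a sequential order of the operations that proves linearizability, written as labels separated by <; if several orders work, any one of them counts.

after step 1 (#1 put(38)): queue <38>
after step 2 (#2 put(4)): queue <38,4>
after step 3 (#3 take() → 38): queue <4>
after step 4 (#4 put(62)): queue <4,62>
after step 5 (#5 put(34)): queue <4,62,34>
after step 6 (#6 take() → 4): queue <62,34>
after step 7 (#7 put(31)): queue <62,34,31>
after step 8 (#9 take() → 62): queue <34,31>
after step 9 (#8 take() → 34): queue <31>
after step 10 (#10 put(53)): queue <31,53>
after step 11 (#11 take() → 31): queue <53>

#1 < #2 < #3 < #4 < #5 < #6 < #7 < #9 < #8 < #10 < #11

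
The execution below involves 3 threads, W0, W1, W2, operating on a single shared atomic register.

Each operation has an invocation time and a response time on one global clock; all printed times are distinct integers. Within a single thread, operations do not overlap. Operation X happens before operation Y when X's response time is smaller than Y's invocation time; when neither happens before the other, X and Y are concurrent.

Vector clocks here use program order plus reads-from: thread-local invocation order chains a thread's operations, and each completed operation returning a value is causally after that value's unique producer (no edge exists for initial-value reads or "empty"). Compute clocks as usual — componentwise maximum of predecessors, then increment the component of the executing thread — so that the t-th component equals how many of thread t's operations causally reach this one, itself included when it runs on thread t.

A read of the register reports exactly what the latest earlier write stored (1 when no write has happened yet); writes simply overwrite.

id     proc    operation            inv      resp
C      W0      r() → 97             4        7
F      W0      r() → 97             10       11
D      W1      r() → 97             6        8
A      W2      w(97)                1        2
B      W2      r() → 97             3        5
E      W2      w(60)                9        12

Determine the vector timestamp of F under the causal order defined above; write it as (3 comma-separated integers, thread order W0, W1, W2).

root op A, invoked 1: fresh clock plus W2's own tick → (0, 0, 1)
B (invocation 3): componentwise max over VC(A)=(0, 0, 1), +1 at W2, giving (0, 0, 2)
D (invocation 6): componentwise max over VC(A)=(0, 0, 1), +1 at W1, giving (0, 1, 1)
C (invocation 4): componentwise max over VC(A)=(0, 0, 1), +1 at W0, giving (1, 0, 1)
E (invocation 9): componentwise max over VC(B)=(0, 0, 2), +1 at W2, giving (0, 0, 3)
F (invocation 10): componentwise max over VC(A)=(0, 0, 1), VC(C)=(1, 0, 1), +1 at W0, giving (2, 0, 1)
target: VC(F) = (2, 0, 1)

(2, 0, 1)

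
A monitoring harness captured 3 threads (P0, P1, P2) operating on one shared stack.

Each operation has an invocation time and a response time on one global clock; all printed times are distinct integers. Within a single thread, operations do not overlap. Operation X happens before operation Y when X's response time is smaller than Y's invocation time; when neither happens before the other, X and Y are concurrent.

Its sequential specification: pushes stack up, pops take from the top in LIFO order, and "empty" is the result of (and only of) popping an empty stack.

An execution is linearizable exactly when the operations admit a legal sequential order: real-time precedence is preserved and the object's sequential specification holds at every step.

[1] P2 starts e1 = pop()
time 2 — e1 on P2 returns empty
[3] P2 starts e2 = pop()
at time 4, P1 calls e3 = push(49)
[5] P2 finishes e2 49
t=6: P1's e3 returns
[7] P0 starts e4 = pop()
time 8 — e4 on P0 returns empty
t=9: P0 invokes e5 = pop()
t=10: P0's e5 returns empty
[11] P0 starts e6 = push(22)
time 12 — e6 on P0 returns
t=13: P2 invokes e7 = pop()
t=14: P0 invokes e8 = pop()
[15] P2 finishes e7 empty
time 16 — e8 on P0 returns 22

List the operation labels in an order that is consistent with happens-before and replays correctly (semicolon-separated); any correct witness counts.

after step 1 (e1 pop() → empty): stack <>
after step 2 (e3 push(49)): stack <49>
after step 3 (e2 pop() → 49): stack <>
after step 4 (e4 pop() → empty): stack <>
after step 5 (e5 pop() → empty): stack <>
after step 6 (e6 push(22)): stack <22>
after step 7 (e8 pop() → 22): stack <>
after step 8 (e7 pop() → empty): stack <>

e1; e3; e2; e4; e5; e6; e8; e7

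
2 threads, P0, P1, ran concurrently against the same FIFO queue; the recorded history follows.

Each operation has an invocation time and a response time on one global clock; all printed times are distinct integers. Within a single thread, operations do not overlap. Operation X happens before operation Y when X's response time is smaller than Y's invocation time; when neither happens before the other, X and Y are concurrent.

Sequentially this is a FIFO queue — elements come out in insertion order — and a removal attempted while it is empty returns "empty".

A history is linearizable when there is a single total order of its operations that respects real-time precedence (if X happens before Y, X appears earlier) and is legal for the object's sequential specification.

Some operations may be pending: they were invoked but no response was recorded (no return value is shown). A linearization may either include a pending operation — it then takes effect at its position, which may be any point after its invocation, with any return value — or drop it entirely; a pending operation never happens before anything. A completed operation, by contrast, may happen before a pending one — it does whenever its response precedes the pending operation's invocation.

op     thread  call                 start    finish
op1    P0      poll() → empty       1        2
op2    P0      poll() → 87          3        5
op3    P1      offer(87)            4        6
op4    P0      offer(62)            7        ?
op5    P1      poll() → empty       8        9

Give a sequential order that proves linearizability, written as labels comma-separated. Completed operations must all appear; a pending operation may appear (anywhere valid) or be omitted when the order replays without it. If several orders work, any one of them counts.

op1, op3, op2, op5

after step 1 (op1 poll() → empty): queue <>
after step 2 (op3 offer(87)): queue <87>
after step 3 (op2 poll() → 87): queue <>
after step 4 (op5 poll() → empty): queue <>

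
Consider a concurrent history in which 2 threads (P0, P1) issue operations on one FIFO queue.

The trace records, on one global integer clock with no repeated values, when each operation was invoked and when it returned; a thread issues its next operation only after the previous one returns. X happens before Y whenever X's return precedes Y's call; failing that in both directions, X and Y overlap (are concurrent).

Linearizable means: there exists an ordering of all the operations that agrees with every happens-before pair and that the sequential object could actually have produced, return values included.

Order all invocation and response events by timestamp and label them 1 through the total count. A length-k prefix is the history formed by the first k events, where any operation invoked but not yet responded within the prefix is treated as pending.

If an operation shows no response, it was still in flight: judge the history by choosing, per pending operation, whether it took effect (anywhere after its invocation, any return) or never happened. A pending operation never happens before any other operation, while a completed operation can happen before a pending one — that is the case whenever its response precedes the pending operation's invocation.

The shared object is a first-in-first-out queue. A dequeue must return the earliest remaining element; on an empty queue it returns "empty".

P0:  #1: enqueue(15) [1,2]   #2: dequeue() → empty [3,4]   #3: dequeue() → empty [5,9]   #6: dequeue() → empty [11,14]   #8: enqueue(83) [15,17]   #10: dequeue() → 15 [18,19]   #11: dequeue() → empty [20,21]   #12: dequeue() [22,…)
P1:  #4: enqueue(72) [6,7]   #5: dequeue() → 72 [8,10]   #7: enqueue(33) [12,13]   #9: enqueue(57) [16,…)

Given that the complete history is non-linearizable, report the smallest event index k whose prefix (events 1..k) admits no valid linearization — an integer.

4

a valid linearization of events 1..3 exists, for instance #1:
after step 1 (#1 enqueue(15)): queue <15>
event 4 — #2's response, time 4 — after it, nothing linearizes
e.g. #1, #2: illegal at step 2, since #2 dequeue() → empty cannot apply there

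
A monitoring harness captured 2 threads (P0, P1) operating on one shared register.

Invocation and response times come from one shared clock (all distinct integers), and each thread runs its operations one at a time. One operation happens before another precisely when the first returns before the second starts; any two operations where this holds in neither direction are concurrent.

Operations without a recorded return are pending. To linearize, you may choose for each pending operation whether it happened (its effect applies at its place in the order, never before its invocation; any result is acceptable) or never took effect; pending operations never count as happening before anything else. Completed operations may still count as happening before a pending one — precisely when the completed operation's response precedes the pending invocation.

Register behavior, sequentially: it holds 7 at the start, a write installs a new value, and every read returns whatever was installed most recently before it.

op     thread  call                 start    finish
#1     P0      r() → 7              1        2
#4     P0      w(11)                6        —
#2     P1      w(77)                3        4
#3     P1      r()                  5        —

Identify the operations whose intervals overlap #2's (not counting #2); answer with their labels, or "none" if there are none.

none

overlap test against #2 [3,4]: concurrent iff the interval meets 3..4
#1 [1,2]: before
#3 [5,…): after
#4 [6,…): after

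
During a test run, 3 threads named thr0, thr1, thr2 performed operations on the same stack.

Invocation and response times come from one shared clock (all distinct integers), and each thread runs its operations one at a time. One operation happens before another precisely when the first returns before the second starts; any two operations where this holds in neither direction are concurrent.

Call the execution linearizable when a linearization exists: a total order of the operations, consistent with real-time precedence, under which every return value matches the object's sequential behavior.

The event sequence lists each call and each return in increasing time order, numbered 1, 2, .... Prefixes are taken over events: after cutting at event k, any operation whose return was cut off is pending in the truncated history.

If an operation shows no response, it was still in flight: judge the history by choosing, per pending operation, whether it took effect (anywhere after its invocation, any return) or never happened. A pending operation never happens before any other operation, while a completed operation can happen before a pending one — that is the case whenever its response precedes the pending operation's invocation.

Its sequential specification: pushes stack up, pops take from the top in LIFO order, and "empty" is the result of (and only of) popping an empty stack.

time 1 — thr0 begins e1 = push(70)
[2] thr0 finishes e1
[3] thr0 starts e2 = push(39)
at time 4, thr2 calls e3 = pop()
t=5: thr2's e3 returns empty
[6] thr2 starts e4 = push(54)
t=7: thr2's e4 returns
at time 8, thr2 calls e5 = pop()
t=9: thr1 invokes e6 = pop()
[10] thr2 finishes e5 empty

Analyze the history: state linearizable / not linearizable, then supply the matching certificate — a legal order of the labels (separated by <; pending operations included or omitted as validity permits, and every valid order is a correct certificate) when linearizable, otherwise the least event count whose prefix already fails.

through event 4 a valid linearization exists; event 5 (e3 responding at time 5) ends that
exhaustive check: the 2 completed stack ops admit one real-time order; illegal
completion choices over the 1 pending operation (e2) were checked; none helps
e.g. e1, e3 (pending dropped): illegal at step 2, since e3 pop() → empty cannot apply there

not linearizable — minimal violating prefix: 5 events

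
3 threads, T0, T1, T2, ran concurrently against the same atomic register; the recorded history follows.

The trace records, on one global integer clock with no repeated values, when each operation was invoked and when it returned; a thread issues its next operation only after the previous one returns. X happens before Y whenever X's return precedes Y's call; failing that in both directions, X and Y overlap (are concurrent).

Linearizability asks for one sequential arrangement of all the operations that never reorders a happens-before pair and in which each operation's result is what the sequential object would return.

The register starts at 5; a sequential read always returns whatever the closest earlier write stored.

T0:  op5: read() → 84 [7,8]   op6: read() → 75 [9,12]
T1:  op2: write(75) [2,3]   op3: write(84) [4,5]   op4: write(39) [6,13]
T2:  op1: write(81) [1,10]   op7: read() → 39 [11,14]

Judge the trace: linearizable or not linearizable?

not linearizable

through event 11 a valid linearization exists; event 12 (op6 responding at time 12) ends that
every one of the 5 real-time-consistent orders over 5 completed atomic register ops fails the sequential spec
completion choices over the 2 pending operations (op4, op7) were checked; none helps
for example op1, op2, op3, op5, op6 (pending dropped) fails at step 5: op6 read() → 75 is not legal there
for example op2, op1, op3, op5, op6 (pending dropped) fails at step 5: op6 read() → 75 is not legal there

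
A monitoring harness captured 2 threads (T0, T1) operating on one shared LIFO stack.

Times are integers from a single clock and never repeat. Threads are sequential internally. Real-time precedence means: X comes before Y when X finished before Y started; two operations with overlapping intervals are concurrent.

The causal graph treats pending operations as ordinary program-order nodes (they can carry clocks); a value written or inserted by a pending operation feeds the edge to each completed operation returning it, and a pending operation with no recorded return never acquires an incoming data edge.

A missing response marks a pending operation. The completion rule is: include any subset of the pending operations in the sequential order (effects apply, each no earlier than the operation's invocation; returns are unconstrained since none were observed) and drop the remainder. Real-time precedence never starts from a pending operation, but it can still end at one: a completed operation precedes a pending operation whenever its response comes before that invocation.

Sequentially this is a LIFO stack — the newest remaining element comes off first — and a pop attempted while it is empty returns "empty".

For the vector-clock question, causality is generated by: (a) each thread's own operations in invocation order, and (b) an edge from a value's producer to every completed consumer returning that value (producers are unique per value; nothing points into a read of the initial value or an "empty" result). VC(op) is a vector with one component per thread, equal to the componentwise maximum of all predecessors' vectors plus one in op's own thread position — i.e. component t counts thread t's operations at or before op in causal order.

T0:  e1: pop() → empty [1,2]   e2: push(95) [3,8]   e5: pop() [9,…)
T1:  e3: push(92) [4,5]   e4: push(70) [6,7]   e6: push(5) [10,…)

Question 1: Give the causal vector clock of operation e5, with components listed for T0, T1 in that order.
Answer: (3, 0)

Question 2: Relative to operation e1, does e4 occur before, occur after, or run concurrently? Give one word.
Answer: after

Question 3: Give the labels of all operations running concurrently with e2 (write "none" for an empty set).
Answer: e3, e4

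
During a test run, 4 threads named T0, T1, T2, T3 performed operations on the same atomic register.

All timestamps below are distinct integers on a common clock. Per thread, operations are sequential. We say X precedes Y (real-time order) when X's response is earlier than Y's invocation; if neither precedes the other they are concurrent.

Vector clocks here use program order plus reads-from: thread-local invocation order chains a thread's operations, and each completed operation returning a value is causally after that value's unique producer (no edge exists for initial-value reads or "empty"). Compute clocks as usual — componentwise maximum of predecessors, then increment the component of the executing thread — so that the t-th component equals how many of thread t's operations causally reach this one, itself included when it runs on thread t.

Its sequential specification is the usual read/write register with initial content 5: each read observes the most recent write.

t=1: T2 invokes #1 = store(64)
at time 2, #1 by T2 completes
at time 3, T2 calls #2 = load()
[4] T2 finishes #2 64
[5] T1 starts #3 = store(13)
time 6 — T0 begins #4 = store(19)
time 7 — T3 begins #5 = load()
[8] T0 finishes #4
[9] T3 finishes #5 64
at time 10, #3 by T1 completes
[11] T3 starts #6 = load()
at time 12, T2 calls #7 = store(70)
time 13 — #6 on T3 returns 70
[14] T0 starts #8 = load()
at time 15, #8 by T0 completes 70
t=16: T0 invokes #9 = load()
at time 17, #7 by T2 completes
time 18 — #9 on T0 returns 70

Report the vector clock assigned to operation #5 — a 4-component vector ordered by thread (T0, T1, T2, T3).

(0, 0, 1, 1)

root op #1, invoked 1: fresh clock plus T2's own tick → (0, 0, 1, 0)
root op #3, invoked 5: fresh clock plus T1's own tick → (0, 1, 0, 0)
root op #4, invoked 6: fresh clock plus T0's own tick → (1, 0, 0, 0)
#5 (invocation 7): componentwise max over VC(#1)=(0, 0, 1, 0), +1 at T3, giving (0, 0, 1, 1)
#2 (invocation 3): componentwise max over VC(#1)=(0, 0, 1, 0), +1 at T2, giving (0, 0, 2, 0)
#7 (invocation 12): componentwise max over VC(#2)=(0, 0, 2, 0), +1 at T2, giving (0, 0, 3, 0)
#6 (invocation 11): componentwise max over VC(#5)=(0, 0, 1, 1), VC(#7)=(0, 0, 3, 0), +1 at T3, giving (0, 0, 3, 2)
#8 (invocation 14): componentwise max over VC(#4)=(1, 0, 0, 0), VC(#7)=(0, 0, 3, 0), +1 at T0, giving (2, 0, 3, 0)
#9 (invocation 16): componentwise max over VC(#7)=(0, 0, 3, 0), VC(#8)=(2, 0, 3, 0), +1 at T0, giving (3, 0, 3, 0)
target: VC(#5) = (0, 0, 1, 1)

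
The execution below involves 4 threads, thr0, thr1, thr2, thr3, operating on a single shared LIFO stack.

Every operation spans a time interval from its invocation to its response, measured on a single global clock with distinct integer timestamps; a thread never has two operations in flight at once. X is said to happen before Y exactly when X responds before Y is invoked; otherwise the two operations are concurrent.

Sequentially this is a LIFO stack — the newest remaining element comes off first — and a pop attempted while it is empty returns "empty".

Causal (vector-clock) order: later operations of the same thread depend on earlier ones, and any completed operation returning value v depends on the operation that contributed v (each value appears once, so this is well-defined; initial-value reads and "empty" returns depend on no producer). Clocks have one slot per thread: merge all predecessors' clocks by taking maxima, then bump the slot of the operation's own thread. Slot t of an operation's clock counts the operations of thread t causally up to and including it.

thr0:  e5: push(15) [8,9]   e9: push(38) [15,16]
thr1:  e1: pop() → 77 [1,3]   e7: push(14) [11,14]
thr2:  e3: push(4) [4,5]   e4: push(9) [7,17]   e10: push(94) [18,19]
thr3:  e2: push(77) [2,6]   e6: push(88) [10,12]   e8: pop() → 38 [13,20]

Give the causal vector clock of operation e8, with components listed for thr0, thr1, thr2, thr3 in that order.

(2, 0, 0, 3)

root op e2, invoked 2: fresh clock plus thr3's own tick → (0, 0, 0, 1)
root op e3, invoked 4: fresh clock plus thr2's own tick → (0, 0, 1, 0)
root op e5, invoked 8: fresh clock plus thr0's own tick → (1, 0, 0, 0)
invoked at 10, e6 merges VC(e2)=(0, 0, 0, 1) and bumps thr3's slot → (0, 0, 0, 2)
invoked at 7, e4 merges VC(e3)=(0, 0, 1, 0) and bumps thr2's slot → (0, 0, 2, 0)
invoked at 1, e1 merges VC(e2)=(0, 0, 0, 1) and bumps thr1's slot → (0, 1, 0, 1)
invoked at 15, e9 merges VC(e5)=(1, 0, 0, 0) and bumps thr0's slot → (2, 0, 0, 0)
invoked at 18, e10 merges VC(e4)=(0, 0, 2, 0) and bumps thr2's slot → (0, 0, 3, 0)
invoked at 11, e7 merges VC(e1)=(0, 1, 0, 1) and bumps thr1's slot → (0, 2, 0, 1)
invoked at 13, e8 merges VC(e6)=(0, 0, 0, 2), VC(e9)=(2, 0, 0, 0) and bumps thr3's slot → (2, 0, 0, 3)
target: VC(e8) = (2, 0, 0, 3)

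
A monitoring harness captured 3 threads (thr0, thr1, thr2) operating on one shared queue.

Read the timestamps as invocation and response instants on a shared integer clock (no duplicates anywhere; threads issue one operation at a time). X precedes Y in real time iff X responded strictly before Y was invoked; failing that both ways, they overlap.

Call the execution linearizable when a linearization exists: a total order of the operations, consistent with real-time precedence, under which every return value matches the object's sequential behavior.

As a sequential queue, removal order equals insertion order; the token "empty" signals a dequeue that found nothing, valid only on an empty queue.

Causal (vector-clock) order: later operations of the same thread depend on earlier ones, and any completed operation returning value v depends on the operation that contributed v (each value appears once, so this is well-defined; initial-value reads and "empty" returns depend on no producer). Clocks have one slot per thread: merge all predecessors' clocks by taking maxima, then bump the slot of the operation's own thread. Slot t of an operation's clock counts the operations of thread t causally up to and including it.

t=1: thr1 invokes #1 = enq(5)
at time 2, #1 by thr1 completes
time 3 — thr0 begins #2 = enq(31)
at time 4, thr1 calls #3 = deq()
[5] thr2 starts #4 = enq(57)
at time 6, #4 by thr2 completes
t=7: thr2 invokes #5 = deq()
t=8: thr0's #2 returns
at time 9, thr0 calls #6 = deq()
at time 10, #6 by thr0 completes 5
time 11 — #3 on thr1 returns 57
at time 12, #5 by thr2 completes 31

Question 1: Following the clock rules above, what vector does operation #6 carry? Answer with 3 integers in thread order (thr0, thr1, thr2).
(2, 1, 0)

#4 (invocation 5): nothing precedes it; thr2's component alone gives (0, 0, 1)
#1 (invocation 1): nothing precedes it; thr1's component alone gives (0, 1, 0)
#2 (invocation 3): nothing precedes it; thr0's component alone gives (1, 0, 0)
#3, invoked 4, takes VC(#1)=(0, 1, 0), VC(#4)=(0, 0, 1) under max, adds 1 for thr1 → (0, 2, 1)
#5, invoked 7, takes VC(#2)=(1, 0, 0), VC(#4)=(0, 0, 1) under max, adds 1 for thr2 → (1, 0, 2)
#6, invoked 9, takes VC(#1)=(0, 1, 0), VC(#2)=(1, 0, 0) under max, adds 1 for thr0 → (2, 1, 0)
target: VC(#6) = (2, 1, 0)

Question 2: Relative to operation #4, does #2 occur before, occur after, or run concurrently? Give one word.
concurrent

#2 spans [3,8], #4 spans [5,6]
the intervals overlap in both directions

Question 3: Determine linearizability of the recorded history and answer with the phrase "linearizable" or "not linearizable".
linearizable

witness order: #1, #2, #4, #6, #5, #3
step 1: #1 enq(5) — queue <5>
step 2: #2 enq(31) — queue <5,31>
step 3: #4 enq(57) — queue <5,31,57>
step 4: #6 deq() → 5 — queue <31,57>
step 5: #5 deq() → 31 — queue <57>
step 6: #3 deq() → 57 — queue <>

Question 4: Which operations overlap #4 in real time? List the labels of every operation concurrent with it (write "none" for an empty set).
#2, #3

concurrent with #4 ([5,6]): every op whose interval crosses 5..6
#1 [1,2]: before
#2 [3,8]: concurrent
#3 [4,11]: concurrent
#5 [7,12]: after
#6 [9,10]: after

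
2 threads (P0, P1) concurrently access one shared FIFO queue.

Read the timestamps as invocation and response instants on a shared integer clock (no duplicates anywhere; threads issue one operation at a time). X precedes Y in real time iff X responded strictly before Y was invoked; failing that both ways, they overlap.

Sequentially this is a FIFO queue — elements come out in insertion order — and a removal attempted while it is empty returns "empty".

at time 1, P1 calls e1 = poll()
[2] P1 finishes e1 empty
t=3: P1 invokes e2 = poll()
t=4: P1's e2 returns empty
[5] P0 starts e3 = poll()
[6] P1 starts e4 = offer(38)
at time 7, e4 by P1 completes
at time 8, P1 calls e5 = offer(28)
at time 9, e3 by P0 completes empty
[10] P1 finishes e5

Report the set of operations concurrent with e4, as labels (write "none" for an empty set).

e3

e4 spans [6,7]; an op avoiding the whole window 6..7 is ordered, any other is concurrent
e1 [1,2]: before
e2 [3,4]: before
e3 [5,9]: concurrent
e5 [8,10]: after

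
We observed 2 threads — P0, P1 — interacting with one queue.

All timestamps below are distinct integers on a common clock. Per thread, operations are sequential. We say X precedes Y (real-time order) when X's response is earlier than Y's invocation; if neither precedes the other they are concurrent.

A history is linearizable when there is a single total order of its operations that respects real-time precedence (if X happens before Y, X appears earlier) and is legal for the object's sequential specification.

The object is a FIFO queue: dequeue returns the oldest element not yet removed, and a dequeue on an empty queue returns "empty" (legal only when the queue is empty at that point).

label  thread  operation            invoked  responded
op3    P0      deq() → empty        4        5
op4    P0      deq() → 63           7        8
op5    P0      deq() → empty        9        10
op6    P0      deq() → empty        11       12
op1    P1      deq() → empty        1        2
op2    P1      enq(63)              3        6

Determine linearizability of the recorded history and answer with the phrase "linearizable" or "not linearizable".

witness order: op1, op3, op2, op4, op5, op6
after step 1 (op1 deq() → empty): queue <>
after step 2 (op3 deq() → empty): queue <>
after step 3 (op2 enq(63)): queue <63>
after step 4 (op4 deq() → 63): queue <>
after step 5 (op5 deq() → empty): queue <>
after step 6 (op6 deq() → empty): queue <>

linearizable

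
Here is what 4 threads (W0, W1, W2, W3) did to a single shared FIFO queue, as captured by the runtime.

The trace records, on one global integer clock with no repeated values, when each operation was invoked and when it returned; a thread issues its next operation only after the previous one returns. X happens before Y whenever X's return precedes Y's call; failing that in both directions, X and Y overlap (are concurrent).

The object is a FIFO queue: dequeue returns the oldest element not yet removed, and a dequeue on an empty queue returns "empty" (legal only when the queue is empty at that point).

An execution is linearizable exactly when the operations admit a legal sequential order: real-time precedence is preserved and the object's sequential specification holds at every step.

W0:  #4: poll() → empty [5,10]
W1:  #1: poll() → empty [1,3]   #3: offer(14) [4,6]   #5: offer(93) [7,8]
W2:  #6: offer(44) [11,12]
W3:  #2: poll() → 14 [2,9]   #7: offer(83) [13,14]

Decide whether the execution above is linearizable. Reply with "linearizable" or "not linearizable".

a witness: #1, #3, #2, #4, #5, #6, #7
step 1: #1 poll() → empty — queue <>
step 2: #3 offer(14) — queue <14>
step 3: #2 poll() → 14 — queue <>
step 4: #4 poll() → empty — queue <>
step 5: #5 offer(93) — queue <93>
step 6: #6 offer(44) — queue <93,44>
step 7: #7 offer(83) — queue <93,44,83>

linearizable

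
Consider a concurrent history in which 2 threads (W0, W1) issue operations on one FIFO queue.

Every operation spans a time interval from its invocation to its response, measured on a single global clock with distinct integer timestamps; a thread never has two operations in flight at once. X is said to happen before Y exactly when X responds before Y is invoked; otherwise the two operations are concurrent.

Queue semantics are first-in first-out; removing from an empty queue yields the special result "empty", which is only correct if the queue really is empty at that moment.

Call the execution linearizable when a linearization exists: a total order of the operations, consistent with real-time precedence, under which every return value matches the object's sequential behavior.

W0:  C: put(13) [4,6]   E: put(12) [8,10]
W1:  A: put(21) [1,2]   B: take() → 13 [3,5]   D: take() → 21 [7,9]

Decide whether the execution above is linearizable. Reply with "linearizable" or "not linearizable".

events 1..4 are fine; event 5 — the response of B at time 5 — makes the prefix non-linearizable
the completed operations (2 total) allow one real-time order; the FIFO queue replay rejects it
every completion of the 1 pending operation (C) was checked; none linearizes
for example A, B (pending dropped) fails at step 2: B take() → 13 is not legal there

not linearizable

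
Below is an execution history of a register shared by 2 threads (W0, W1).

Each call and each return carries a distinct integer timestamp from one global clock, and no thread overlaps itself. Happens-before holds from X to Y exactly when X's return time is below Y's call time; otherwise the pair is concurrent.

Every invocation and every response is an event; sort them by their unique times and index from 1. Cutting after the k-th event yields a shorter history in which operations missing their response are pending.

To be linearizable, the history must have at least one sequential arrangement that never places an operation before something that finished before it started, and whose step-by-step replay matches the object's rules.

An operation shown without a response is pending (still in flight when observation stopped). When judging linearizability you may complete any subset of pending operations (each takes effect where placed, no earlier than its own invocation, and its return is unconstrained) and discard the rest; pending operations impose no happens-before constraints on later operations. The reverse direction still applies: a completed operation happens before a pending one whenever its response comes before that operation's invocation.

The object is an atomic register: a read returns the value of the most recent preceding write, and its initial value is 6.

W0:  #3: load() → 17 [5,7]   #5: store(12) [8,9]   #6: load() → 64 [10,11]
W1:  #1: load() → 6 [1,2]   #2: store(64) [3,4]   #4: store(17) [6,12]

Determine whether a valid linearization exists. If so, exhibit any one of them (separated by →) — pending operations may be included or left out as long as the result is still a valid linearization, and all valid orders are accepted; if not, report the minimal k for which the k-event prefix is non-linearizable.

not linearizable — minimal violating prefix: 11 events

prefix check: 1..10 passes, 1..11 fails once #6's time-11 response joins
the completed operations (5 total) allow one real-time order; the register replay rejects it
every completion of the 1 pending operation (#4) was checked; none linearizes
e.g. #1, #2, #3, #5, #6 (pending dropped): illegal at step 3, since #3 load() → 17 cannot apply there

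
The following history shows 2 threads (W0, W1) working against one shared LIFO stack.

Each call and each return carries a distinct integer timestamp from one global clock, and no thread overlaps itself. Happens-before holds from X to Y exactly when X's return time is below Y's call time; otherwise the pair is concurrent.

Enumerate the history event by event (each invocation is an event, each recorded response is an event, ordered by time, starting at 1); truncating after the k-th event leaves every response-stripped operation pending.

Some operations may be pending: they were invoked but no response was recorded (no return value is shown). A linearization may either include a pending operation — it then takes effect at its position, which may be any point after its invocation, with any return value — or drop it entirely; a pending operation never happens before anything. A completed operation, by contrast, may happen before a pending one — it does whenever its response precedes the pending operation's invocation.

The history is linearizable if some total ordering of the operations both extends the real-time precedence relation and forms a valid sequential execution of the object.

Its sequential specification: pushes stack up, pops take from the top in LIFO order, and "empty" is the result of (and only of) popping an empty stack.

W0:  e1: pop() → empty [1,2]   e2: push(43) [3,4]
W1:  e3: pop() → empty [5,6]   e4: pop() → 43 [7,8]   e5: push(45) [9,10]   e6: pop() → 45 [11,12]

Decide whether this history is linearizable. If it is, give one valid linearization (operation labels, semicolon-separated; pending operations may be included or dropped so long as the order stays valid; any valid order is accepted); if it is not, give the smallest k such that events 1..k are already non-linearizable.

cut after 5 events: linearizable; cut after 6 events (e3 responds, time 6): not linearizable
exactly one order of the 3 completed ops respects real time; the LIFO stack replay fails
for example e1, e2, e3 fails at step 3: e3 pop() → empty is not legal there

not linearizable — minimal violating prefix: 6 events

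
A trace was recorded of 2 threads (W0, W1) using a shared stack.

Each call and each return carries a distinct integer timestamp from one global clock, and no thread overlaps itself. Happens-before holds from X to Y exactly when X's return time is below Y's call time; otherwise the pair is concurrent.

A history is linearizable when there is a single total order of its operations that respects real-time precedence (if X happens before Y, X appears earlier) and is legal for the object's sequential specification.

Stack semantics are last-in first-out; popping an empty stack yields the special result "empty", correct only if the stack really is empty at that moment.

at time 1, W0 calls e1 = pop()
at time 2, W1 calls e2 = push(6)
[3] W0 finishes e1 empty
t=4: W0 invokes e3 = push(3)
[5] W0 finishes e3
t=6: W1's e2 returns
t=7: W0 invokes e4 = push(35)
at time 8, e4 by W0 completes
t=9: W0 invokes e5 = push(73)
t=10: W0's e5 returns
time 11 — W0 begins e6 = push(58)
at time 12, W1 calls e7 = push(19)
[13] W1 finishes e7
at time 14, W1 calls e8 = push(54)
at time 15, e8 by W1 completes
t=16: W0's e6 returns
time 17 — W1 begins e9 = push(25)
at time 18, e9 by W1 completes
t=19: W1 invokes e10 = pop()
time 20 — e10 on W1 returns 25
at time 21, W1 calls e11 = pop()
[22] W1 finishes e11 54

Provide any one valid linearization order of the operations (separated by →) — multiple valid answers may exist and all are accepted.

step 1: e1 pop() → empty — stack <>
step 2: e2 push(6) — stack <6>
step 3: e3 push(3) — stack <6,3>
step 4: e4 push(35) — stack <6,3,35>
step 5: e5 push(73) — stack <6,3,35,73>
step 6: e6 push(58) — stack <6,3,35,73,58>
step 7: e7 push(19) — stack <6,3,35,73,58,19>
step 8: e8 push(54) — stack <6,3,35,73,58,19,54>
step 9: e9 push(25) — stack <6,3,35,73,58,19,54,25>
step 10: e10 pop() → 25 — stack <6,3,35,73,58,19,54>
step 11: e11 pop() → 54 — stack <6,3,35,73,58,19>

e1 → e2 → e3 → e4 → e5 → e6 → e7 → e8 → e9 → e10 → e11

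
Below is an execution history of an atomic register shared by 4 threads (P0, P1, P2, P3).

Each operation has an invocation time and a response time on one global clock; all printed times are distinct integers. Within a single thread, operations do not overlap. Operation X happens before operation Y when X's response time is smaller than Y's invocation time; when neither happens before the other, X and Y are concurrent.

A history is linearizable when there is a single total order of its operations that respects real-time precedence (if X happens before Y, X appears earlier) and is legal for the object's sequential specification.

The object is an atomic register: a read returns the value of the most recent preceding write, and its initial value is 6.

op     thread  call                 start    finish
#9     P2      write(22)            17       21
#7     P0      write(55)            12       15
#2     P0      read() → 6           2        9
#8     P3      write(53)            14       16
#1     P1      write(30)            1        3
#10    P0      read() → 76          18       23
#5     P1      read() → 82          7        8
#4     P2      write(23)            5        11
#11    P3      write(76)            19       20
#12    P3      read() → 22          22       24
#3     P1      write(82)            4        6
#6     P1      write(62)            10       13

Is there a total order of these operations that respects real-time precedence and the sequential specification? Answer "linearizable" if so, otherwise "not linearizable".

one valid linearization: #2, #1, #3, #5, #4, #6, #7, #8, #11, #10, #9, #12
step 1: #2 read() → 6 — value 6
step 2: #1 write(30) — value 30
step 3: #3 write(82) — value 82
step 4: #5 read() → 82 — value 82
step 5: #4 write(23) — value 23
step 6: #6 write(62) — value 62
step 7: #7 write(55) — value 55
step 8: #8 write(53) — value 53
step 9: #11 write(76) — value 76
step 10: #10 read() → 76 — value 76
step 11: #9 write(22) — value 22
step 12: #12 read() → 22 — value 22

linearizable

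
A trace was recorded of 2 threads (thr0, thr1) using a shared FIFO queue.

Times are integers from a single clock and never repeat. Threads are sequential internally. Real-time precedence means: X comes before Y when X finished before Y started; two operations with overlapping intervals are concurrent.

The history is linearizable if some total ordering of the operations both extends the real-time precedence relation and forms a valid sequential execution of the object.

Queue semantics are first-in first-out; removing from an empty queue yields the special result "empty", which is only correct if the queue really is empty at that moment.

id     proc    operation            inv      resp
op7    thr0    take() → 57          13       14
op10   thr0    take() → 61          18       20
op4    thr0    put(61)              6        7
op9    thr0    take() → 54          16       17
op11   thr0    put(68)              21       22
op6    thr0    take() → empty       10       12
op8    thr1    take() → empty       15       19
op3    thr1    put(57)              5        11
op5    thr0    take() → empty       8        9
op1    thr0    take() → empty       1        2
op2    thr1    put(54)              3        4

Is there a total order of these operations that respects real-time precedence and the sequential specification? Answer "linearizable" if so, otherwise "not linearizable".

not linearizable

events 1..8 are fine; event 9 — the response of op5 at time 9 — makes the prefix non-linearizable
a single order respects real time; the 4 completed FIFO queue operations fail replay along it
include/drop combinations of the 1 pending operation (op3) were all tried; none helps
take op1, op2, op4, op5 (pending dropped): step 4 already fails, because op5 take() → empty cannot occur there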